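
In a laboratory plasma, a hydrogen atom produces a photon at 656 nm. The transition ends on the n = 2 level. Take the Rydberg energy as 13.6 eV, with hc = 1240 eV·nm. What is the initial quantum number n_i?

n_i = 3

The photon energy is ΔE = hc/λ = 1240 / 656 = 1.890 eV.
With Z = 1, ΔE = 13.60 × (1/n_f² − 1/n_i²), so 1/n_f² − 1/n_i² = 0.1390.
With n_f = 2: 1/n_i² = 1/4 − 0.1390 = 0.1110, so n_i ≈ 3.00.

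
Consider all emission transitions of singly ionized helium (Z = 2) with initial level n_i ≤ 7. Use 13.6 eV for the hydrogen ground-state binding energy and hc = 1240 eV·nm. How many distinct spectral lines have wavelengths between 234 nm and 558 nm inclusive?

Enumerate all n_i → n_f pairs with 1 ≤ n_f < n_i ≤ 7 and compute λ = 1240 / [13.6·4·(1/n_f² − 1/n_i²)].
Lines falling in [234, 558] nm: 7→3 (251.3 nm), 6→3 (273.5 nm), 5→3 (320.5 nm), 4→3 (468.9 nm), 7→4 (541.5 nm).

5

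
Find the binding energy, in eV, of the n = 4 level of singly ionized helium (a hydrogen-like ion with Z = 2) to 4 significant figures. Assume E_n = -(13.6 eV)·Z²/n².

3.400 eV

E_n = −13.6 Z²/n² = −54.40/n² eV for Z = 2.
E_4 = −54.40/16 = −3.400 eV, so ionization (to E = 0) requires 3.400 eV.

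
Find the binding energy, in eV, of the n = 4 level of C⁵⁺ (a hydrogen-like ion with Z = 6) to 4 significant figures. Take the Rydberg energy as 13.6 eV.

E_n = −13.6 Z²/n² = −489.6/n² eV for Z = 6.
E_4 = −489.6/16 = −30.60 eV, so ionization (to E = 0) requires 30.60 eV.

30.60 eV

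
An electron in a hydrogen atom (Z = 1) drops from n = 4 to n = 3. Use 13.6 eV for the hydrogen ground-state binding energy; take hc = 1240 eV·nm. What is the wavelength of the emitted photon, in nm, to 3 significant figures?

ΔE = 13.60 × (1/3² − 1/4²) = 13.60 × 0.04861 = 0.6611 eV.
λ = hc/ΔE = 1240 / 0.6611 = 1880 nm.

1880 nm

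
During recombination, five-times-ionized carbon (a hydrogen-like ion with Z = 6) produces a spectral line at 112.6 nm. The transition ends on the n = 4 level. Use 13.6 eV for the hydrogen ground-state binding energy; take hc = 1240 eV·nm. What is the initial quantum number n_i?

The photon energy is ΔE = hc/λ = 1240 / 112.6 = 11.01 eV.
With Z = 6, ΔE = 489.6 × (1/n_f² − 1/n_i²), so 1/n_f² − 1/n_i² = 0.02249.
With n_f = 4: 1/n_i² = 1/16 − 0.02249 = 0.04001, so n_i ≈ 5.00.

n_i = 5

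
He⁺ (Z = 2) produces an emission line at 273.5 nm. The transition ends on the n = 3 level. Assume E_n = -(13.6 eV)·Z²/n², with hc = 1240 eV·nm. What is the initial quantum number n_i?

n_i = 6

The photon energy is ΔE = hc/λ = 1240 / 273.5 = 4.534 eV.
With Z = 2, ΔE = 54.40 × (1/n_f² − 1/n_i²), so 1/n_f² − 1/n_i² = 0.08334.
With n_f = 3: 1/n_i² = 1/9 − 0.08334 = 0.02777, so n_i ≈ 6.00.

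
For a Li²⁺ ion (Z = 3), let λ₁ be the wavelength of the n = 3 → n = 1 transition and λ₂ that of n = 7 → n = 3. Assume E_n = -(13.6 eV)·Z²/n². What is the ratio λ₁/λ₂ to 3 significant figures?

λ ∝ 1/ΔE ∝ 1/(1/n_f² − 1/n_i²), and the Z² and hc factors cancel in the ratio.
λ₁/λ₂ = (1/3² − 1/7²)/(1/1² − 1/3²) = 0.09070/0.8889 = 0.102.

0.102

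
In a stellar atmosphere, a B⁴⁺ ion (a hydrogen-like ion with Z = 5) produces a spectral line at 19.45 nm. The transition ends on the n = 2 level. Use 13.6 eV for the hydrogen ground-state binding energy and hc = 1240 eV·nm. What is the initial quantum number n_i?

The photon energy is ΔE = hc/λ = 1240 / 19.45 = 63.75 eV.
With Z = 5, ΔE = 340.0 × (1/n_f² − 1/n_i²), so 1/n_f² − 1/n_i² = 0.1875.
With n_f = 2: 1/n_i² = 1/4 − 0.1875 = 0.06249, so n_i ≈ 4.00.

n_i = 4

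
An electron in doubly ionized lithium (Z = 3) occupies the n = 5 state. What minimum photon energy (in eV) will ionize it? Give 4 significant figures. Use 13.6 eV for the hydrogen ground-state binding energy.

4.896 eV

E_n = −13.6 Z²/n² = −122.4/n² eV for Z = 3.
E_5 = −122.4/25 = −4.896 eV, so ionization (to E = 0) requires 4.896 eV.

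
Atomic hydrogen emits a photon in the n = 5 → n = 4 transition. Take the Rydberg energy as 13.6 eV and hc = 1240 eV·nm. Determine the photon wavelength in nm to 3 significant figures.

ΔE = 13.60 × (1/4² − 1/5²) = 13.60 × 0.02250 = 0.3060 eV.
λ = hc/ΔE = 1240 / 0.3060 = 4050 nm.

4050 nm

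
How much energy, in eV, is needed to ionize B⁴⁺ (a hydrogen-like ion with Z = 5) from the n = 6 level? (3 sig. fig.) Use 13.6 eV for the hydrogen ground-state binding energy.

9.44 eV

E_n = −13.6 Z²/n² = −340.0/n² eV for Z = 5.
E_6 = −340.0/36 = −9.44 eV, so ionization (to E = 0) requires 9.44 eV.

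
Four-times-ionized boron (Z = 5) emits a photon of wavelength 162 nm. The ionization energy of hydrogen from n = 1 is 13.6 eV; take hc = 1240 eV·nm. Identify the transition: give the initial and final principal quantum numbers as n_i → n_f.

The photon energy is ΔE = hc/λ = 1240 / 162 = 7.654 eV.
With Z = 5, ΔE = 340.0 × (1/n_f² − 1/n_i²), so 1/n_f² − 1/n_i² = 0.02251.
Trying n_f = 4 gives 1/n_i² = 0.03999, i.e. n_i ≈ 5; this pair matches.

n_i = 5, n_f = 4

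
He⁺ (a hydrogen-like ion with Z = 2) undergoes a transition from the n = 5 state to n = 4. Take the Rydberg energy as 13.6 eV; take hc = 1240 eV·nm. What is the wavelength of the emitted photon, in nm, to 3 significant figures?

1010 nm

For Z = 2 the level energies scale as Z², so the effective Rydberg energy is 13.6 × 4 = 54.40 eV.
ΔE = 54.40 × (1/4² − 1/5²) = 54.40 × 0.02250 = 1.224 eV.
λ = hc/ΔE = 1240 / 1.224 = 1010 nm.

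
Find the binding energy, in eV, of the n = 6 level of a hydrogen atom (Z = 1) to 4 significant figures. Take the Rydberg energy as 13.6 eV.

0.3778 eV

E_6 = −13.60/36 = −0.3778 eV, so ionization (to E = 0) requires 0.3778 eV.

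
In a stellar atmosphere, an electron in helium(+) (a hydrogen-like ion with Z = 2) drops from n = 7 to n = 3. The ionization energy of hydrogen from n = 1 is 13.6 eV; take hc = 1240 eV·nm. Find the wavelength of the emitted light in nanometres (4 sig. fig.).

For Z = 2 the level energies scale as Z², so the effective Rydberg energy is 13.6 × 4 = 54.40 eV.
ΔE = 54.40 × (1/3² − 1/7²) = 54.40 × 0.09070 = 4.934 eV.
λ = hc/ΔE = 1240 / 4.934 = 251.3 nm.

251.3 nm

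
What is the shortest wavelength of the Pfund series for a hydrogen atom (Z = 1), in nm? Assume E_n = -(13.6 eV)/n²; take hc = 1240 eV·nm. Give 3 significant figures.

2280 nm

The Pfund series has lower level n_f = 5; the series limit corresponds to n_i → ∞.
ΔE_max = 13.6 × 1 / 5² = 0.5440 eV.
λ_min = 1240 / 0.5440 = 2280 nm.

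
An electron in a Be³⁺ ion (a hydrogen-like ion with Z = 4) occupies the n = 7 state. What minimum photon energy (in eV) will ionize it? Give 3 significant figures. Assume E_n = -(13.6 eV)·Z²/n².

E_n = −13.6 Z²/n² = −217.6/n² eV for Z = 4.
E_7 = −217.6/49 = −4.44 eV, so ionization (to E = 0) requires 4.44 eV.

4.44 eV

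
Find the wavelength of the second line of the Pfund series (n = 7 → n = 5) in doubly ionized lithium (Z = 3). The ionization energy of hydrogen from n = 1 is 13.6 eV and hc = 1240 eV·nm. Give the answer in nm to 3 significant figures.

The Pfund series terminates on n_f = 5; the second line has n_i = 5+2 = 7.
ΔE = 122.4 × (1/5² − 1/7²) = 2.398 eV.
λ = 1240 / 2.398 = 517 nm.

517 nm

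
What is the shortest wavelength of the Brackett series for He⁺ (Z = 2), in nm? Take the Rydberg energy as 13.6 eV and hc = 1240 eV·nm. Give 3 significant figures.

The Brackett series has lower level n_f = 4; the series limit corresponds to n_i → ∞.
ΔE_max = 13.6 × 4 / 4² = 3.400 eV.
λ_min = 1240 / 3.400 = 365 nm.

365 nm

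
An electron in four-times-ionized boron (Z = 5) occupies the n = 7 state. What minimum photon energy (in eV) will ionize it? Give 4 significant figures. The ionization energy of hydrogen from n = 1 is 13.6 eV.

E_n = −13.6 Z²/n² = −340.0/n² eV for Z = 5.
E_7 = −340.0/49 = −6.939 eV, so ionization (to E = 0) requires 6.939 eV.

6.939 eV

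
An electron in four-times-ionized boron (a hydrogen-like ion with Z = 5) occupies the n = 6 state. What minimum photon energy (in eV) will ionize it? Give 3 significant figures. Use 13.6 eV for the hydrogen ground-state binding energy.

E_n = −13.6 Z²/n² = −340.0/n² eV for Z = 5.
E_6 = −340.0/36 = −9.44 eV, so ionization (to E = 0) requires 9.44 eV.

9.44 eV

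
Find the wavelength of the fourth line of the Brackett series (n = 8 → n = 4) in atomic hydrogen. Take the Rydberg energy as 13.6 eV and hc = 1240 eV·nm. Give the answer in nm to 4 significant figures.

The Brackett series terminates on n_f = 4; the fourth line has n_i = 4+4 = 8.
ΔE = 13.60 × (1/4² − 1/8²) = 0.6375 eV.
λ = 1240 / 0.6375 = 1945 nm.

1945 nm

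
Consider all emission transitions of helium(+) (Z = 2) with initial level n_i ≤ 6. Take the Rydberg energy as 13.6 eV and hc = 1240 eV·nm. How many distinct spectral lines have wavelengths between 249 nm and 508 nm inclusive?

Enumerate all n_i → n_f pairs with 1 ≤ n_f < n_i ≤ 6 and compute λ = 1240 / [13.6·4·(1/n_f² − 1/n_i²)].
Lines falling in [249, 508] nm: 6→3 (273.5 nm), 5→3 (320.5 nm), 4→3 (468.9 nm).

3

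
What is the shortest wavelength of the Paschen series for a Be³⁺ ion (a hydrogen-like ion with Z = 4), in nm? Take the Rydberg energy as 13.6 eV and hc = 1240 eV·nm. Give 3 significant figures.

51.3 nm

The Paschen series has lower level n_f = 3; the series limit corresponds to n_i → ∞.
ΔE_max = 13.6 × 16 / 3² = 24.18 eV.
λ_min = 1240 / 24.18 = 51.3 nm.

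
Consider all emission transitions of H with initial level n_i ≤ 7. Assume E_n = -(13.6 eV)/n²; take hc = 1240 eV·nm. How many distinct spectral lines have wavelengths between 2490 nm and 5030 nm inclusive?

Enumerate all n_i → n_f pairs with 1 ≤ n_f < n_i ≤ 7 and compute λ = 1240 / [13.6·1·(1/n_f² − 1/n_i²)].
Lines falling in [2490, 5030] nm: 6→4 (2626 nm), 5→4 (4052 nm), 7→5 (4654 nm).

3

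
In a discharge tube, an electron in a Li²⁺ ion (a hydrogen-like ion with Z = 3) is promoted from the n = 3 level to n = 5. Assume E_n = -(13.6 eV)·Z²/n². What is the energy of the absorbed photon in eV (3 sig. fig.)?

8.70 eV

The Bohr energies scale as Z², so for Z = 3: E_n = −122.4/n² eV.
E_5 = −122.4/25 = −4.896 eV and E_3 = −122.4/9 = −13.60 eV.
The photon energy is |E_5 − E_3| = 8.70 eV.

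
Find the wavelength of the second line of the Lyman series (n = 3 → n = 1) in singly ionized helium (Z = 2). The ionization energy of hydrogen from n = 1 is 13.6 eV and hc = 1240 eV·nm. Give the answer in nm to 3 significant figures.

The Lyman series terminates on n_f = 1; the second line has n_i = 1+2 = 3.
ΔE = 54.40 × (1/1² − 1/3²) = 48.36 eV.
λ = 1240 / 48.36 = 25.6 nm.

25.6 nm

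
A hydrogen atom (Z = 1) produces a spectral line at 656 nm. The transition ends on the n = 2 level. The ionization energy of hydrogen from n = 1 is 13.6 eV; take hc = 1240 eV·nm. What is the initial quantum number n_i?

The photon energy is ΔE = hc/λ = 1240 / 656 = 1.890 eV.
With Z = 1, ΔE = 13.60 × (1/n_f² − 1/n_i²), so 1/n_f² − 1/n_i² = 0.1390.
With n_f = 2: 1/n_i² = 1/4 − 0.1390 = 0.1110, so n_i ≈ 3.00.

n_i = 3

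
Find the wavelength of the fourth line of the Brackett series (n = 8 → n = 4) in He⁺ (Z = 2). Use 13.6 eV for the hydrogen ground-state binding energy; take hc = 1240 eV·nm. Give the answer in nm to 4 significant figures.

The Brackett series terminates on n_f = 4; the fourth line has n_i = 4+4 = 8.
ΔE = 54.40 × (1/4² − 1/8²) = 2.550 eV.
λ = 1240 / 2.550 = 486.3 nm.

486.3 nm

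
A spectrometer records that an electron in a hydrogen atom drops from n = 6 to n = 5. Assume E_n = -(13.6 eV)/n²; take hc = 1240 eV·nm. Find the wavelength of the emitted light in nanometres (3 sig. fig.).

ΔE = 13.60 × (1/5² − 1/6²) = 13.60 × 0.01222 = 0.1662 eV.
λ = hc/ΔE = 1240 / 0.1662 = 7460 nm.

7460 nm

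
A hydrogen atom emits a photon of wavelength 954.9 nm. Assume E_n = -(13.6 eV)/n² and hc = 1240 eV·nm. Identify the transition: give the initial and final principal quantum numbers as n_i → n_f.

n_i = 8, n_f = 3

The photon energy is ΔE = hc/λ = 1240 / 954.9 = 1.299 eV.
With Z = 1, ΔE = 13.60 × (1/n_f² − 1/n_i²), so 1/n_f² − 1/n_i² = 0.09548.
Trying n_f = 3 gives 1/n_i² = 0.01563, i.e. n_i ≈ 8; this pair matches.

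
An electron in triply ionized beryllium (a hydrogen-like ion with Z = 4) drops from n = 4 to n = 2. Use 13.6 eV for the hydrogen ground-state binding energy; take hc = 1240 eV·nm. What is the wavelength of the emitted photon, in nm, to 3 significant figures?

For Z = 4 the level energies scale as Z², so the effective Rydberg energy is 13.6 × 16 = 217.6 eV.
ΔE = 217.6 × (1/2² − 1/4²) = 217.6 × 0.1875 = 40.80 eV.
λ = hc/ΔE = 1240 / 40.80 = 30.4 nm.

30.4 nm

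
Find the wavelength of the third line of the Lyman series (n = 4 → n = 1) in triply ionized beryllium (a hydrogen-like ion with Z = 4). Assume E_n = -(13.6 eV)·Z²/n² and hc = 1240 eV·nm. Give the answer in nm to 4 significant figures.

6.078 nm

The Lyman series terminates on n_f = 1; the third line has n_i = 1+3 = 4.
ΔE = 217.6 × (1/1² − 1/4²) = 204.0 eV.
λ = 1240 / 204.0 = 6.078 nm.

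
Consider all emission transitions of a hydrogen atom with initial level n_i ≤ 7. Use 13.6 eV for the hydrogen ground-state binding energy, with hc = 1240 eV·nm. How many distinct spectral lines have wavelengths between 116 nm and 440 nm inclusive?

4

Enumerate all n_i → n_f pairs with 1 ≤ n_f < n_i ≤ 7 and compute λ = 1240 / [13.6·1·(1/n_f² − 1/n_i²)].
Lines falling in [116, 440] nm: 2→1 (121.6 nm), 7→2 (397.1 nm), 6→2 (410.3 nm), 5→2 (434.2 nm).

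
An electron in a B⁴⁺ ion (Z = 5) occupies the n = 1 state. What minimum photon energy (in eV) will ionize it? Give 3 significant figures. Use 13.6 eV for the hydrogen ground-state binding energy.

E_n = −13.6 Z²/n² = −340.0/n² eV for Z = 5.
E_1 = −340.0/1 = −340 eV, so ionization (to E = 0) requires 340 eV.

340 eV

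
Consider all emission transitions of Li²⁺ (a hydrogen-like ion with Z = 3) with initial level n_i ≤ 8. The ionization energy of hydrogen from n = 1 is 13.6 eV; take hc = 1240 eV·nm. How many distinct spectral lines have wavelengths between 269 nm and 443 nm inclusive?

2

Enumerate all n_i → n_f pairs with 1 ≤ n_f < n_i ≤ 8 and compute λ = 1240 / [13.6·9·(1/n_f² − 1/n_i²)].
Lines falling in [269, 443] nm: 6→4 (291.8 nm), 8→5 (415.6 nm).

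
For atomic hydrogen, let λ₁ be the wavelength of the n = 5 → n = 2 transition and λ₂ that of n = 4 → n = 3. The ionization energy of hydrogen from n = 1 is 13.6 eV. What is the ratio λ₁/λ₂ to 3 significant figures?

λ ∝ 1/ΔE ∝ 1/(1/n_f² − 1/n_i²), and the Z² and hc factors cancel in the ratio.
λ₁/λ₂ = (1/3² − 1/4²)/(1/2² − 1/5²) = 0.04861/0.2100 = 0.231.

0.231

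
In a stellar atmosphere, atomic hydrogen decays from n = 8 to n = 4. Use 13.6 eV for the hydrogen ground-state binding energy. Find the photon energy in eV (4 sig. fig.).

E_8 = −13.60/64 = −0.2125 eV and E_4 = −13.60/16 = −0.8500 eV.
The photon energy is |E_8 − E_4| = 0.6375 eV.

0.6375 eV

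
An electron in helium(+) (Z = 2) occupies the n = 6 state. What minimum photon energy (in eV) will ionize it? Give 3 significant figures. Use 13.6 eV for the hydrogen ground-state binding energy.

1.51 eV

E_n = −13.6 Z²/n² = −54.40/n² eV for Z = 2.
E_6 = −54.40/36 = −1.51 eV, so ionization (to E = 0) requires 1.51 eV.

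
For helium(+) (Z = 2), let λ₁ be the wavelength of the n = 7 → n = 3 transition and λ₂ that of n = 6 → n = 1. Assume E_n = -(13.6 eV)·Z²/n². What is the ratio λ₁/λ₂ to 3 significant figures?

10.7

λ ∝ 1/ΔE ∝ 1/(1/n_f² − 1/n_i²), and the Z² and hc factors cancel in the ratio.
λ₁/λ₂ = (1/1² − 1/6²)/(1/3² − 1/7²) = 0.9722/0.09070 = 10.7.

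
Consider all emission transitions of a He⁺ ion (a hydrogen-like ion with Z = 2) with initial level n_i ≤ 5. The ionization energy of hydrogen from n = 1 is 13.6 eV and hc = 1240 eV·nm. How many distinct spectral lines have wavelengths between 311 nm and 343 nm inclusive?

1

Enumerate all n_i → n_f pairs with 1 ≤ n_f < n_i ≤ 5 and compute λ = 1240 / [13.6·4·(1/n_f² − 1/n_i²)].
Lines falling in [311, 343] nm: 5→3 (320.5 nm).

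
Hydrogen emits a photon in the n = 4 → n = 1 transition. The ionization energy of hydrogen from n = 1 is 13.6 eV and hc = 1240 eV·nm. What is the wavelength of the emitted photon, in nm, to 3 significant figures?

97.3 nm

ΔE = 13.60 × (1/1² − 1/4²) = 13.60 × 0.9375 = 12.75 eV.
λ = hc/ΔE = 1240 / 12.75 = 97.3 nm.
This line belongs to the Lyman series.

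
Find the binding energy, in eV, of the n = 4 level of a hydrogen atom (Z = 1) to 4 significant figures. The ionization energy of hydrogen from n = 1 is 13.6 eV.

E_4 = −13.60/16 = −0.8500 eV, so ionization (to E = 0) requires 0.8500 eV.

0.8500 eV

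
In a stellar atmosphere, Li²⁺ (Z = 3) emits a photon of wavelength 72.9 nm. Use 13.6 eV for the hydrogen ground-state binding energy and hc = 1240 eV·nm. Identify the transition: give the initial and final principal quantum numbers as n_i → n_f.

The photon energy is ΔE = hc/λ = 1240 / 72.9 = 17.01 eV.
With Z = 3, ΔE = 122.4 × (1/n_f² − 1/n_i²), so 1/n_f² − 1/n_i² = 0.1390.
Trying n_f = 2 gives 1/n_i² = 0.1110, i.e. n_i ≈ 3; this pair matches.

n_i = 3, n_f = 2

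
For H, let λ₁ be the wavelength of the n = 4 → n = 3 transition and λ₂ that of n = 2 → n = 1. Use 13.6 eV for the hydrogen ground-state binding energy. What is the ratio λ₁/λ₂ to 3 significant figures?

15.4

λ ∝ 1/ΔE ∝ 1/(1/n_f² − 1/n_i²), and the Z² and hc factors cancel in the ratio.
λ₁/λ₂ = (1/1² − 1/2²)/(1/3² − 1/4²) = 0.7500/0.04861 = 15.4.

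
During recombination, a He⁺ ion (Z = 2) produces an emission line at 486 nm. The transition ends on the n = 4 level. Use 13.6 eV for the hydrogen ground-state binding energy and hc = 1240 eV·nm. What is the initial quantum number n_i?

n_i = 8

The photon energy is ΔE = hc/λ = 1240 / 486 = 2.551 eV.
With Z = 2, ΔE = 54.40 × (1/n_f² − 1/n_i²), so 1/n_f² − 1/n_i² = 0.04690.
With n_f = 4: 1/n_i² = 1/16 − 0.04690 = 0.01560, so n_i ≈ 8.01.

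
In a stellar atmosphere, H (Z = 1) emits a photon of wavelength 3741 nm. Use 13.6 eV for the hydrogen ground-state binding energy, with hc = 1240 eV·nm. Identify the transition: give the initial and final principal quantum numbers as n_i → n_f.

The photon energy is ΔE = hc/λ = 1240 / 3741 = 0.3315 eV.
With Z = 1, ΔE = 13.60 × (1/n_f² − 1/n_i²), so 1/n_f² − 1/n_i² = 0.02437.
Trying n_f = 5 gives 1/n_i² = 0.01563, i.e. n_i ≈ 8; this pair matches.

n_i = 8, n_f = 5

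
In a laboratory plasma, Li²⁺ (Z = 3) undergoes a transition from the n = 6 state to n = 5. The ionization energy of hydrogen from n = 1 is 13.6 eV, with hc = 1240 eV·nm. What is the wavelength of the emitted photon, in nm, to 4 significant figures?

828.9 nm

For Z = 3 the level energies scale as Z², so the effective Rydberg energy is 13.6 × 9 = 122.4 eV.
ΔE = 122.4 × (1/5² − 1/6²) = 122.4 × 0.01222 = 1.496 eV.
λ = hc/ΔE = 1240 / 1.496 = 828.9 nm.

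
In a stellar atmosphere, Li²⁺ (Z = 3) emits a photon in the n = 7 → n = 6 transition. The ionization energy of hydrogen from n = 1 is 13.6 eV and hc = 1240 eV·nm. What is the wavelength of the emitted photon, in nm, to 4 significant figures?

1375 nm

For Z = 3 the level energies scale as Z², so the effective Rydberg energy is 13.6 × 9 = 122.4 eV.
ΔE = 122.4 × (1/6² − 1/7²) = 122.4 × 0.007370 = 0.9020 eV.
λ = hc/ΔE = 1240 / 0.9020 = 1375 nm.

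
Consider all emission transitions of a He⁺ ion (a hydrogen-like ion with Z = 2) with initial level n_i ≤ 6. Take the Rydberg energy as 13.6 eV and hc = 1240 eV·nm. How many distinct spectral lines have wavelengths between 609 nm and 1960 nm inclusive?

3

Enumerate all n_i → n_f pairs with 1 ≤ n_f < n_i ≤ 6 and compute λ = 1240 / [13.6·4·(1/n_f² − 1/n_i²)].
Lines falling in [609, 1960] nm: 6→4 (656.5 nm), 5→4 (1013 nm), 6→5 (1865 nm).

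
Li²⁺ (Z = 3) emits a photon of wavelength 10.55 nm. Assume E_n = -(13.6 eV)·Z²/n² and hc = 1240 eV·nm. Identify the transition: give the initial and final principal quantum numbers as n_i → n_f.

n_i = 5, n_f = 1

The photon energy is ΔE = hc/λ = 1240 / 10.55 = 117.5 eV.
With Z = 3, ΔE = 122.4 × (1/n_f² − 1/n_i²), so 1/n_f² − 1/n_i² = 0.9603.
Trying n_f = 1 gives 1/n_i² = 0.03974, i.e. n_i ≈ 5; this pair matches.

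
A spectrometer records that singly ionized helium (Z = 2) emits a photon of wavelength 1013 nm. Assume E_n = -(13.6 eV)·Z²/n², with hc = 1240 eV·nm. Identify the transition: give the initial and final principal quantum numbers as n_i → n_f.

n_i = 5, n_f = 4

The photon energy is ΔE = hc/λ = 1240 / 1013 = 1.224 eV.
With Z = 2, ΔE = 54.40 × (1/n_f² − 1/n_i²), so 1/n_f² − 1/n_i² = 0.02250.
Trying n_f = 4 gives 1/n_i² = 0.04000, i.e. n_i ≈ 5; this pair matches.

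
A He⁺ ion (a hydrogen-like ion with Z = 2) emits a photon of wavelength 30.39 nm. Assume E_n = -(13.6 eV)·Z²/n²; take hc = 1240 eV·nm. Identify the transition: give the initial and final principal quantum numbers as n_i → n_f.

The photon energy is ΔE = hc/λ = 1240 / 30.39 = 40.80 eV.
With Z = 2, ΔE = 54.40 × (1/n_f² − 1/n_i²), so 1/n_f² − 1/n_i² = 0.7501.
Trying n_f = 1 gives 1/n_i² = 0.2499, i.e. n_i ≈ 2; this pair matches.

n_i = 2, n_f = 1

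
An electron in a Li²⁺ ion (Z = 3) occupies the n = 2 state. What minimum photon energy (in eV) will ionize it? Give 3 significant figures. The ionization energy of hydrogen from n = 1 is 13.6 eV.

E_n = −13.6 Z²/n² = −122.4/n² eV for Z = 3.
E_2 = −122.4/4 = −30.6 eV, so ionization (to E = 0) requires 30.6 eV.

30.6 eV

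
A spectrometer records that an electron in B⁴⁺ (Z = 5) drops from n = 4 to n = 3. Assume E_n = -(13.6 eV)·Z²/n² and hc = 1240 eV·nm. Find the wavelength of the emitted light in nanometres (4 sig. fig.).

For Z = 5 the level energies scale as Z², so the effective Rydberg energy is 13.6 × 25 = 340.0 eV.
ΔE = 340.0 × (1/3² − 1/4²) = 340.0 × 0.04861 = 16.53 eV.
λ = hc/ΔE = 1240 / 16.53 = 75.03 nm.

75.03 nm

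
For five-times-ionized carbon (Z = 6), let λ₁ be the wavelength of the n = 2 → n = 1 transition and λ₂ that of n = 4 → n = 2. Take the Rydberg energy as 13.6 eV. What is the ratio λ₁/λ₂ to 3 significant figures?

λ ∝ 1/ΔE ∝ 1/(1/n_f² − 1/n_i²), and the Z² and hc factors cancel in the ratio.
λ₁/λ₂ = (1/2² − 1/4²)/(1/1² − 1/2²) = 0.1875/0.7500 = 0.250.

0.250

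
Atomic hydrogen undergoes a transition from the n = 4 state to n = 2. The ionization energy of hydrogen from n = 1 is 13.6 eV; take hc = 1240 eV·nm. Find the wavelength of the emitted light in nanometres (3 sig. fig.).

ΔE = 13.60 × (1/2² − 1/4²) = 13.60 × 0.1875 = 2.550 eV.
λ = hc/ΔE = 1240 / 2.550 = 486 nm.

486 nm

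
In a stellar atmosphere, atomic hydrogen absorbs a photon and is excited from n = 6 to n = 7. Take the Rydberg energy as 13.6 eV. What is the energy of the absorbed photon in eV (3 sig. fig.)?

0.100 eV

E_7 = −13.60/49 = −0.2776 eV and E_6 = −13.60/36 = −0.3778 eV.
The photon energy is |E_7 − E_6| = 0.100 eV.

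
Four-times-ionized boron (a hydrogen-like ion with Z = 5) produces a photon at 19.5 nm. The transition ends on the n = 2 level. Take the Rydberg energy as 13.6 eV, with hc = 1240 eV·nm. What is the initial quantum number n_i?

The photon energy is ΔE = hc/λ = 1240 / 19.5 = 63.59 eV.
With Z = 5, ΔE = 340.0 × (1/n_f² − 1/n_i²), so 1/n_f² − 1/n_i² = 0.1870.
With n_f = 2: 1/n_i² = 1/4 − 0.1870 = 0.06297, so n_i ≈ 3.99.

n_i = 4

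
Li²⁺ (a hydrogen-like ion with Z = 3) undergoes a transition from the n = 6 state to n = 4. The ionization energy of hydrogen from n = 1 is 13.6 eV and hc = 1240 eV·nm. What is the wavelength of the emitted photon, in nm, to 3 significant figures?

292 nm

For Z = 3 the level energies scale as Z², so the effective Rydberg energy is 13.6 × 9 = 122.4 eV.
ΔE = 122.4 × (1/4² − 1/6²) = 122.4 × 0.03472 = 4.250 eV.
λ = hc/ΔE = 1240 / 4.250 = 292 nm.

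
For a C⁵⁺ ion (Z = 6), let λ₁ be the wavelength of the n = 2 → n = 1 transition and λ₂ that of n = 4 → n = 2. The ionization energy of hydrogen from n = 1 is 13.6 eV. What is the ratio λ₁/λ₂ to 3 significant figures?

0.250

λ ∝ 1/ΔE ∝ 1/(1/n_f² − 1/n_i²), and the Z² and hc factors cancel in the ratio.
λ₁/λ₂ = (1/2² − 1/4²)/(1/1² − 1/2²) = 0.1875/0.7500 = 0.250.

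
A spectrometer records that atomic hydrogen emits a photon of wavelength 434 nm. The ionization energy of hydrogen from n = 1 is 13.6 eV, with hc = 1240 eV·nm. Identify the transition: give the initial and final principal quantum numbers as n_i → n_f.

The photon energy is ΔE = hc/λ = 1240 / 434 = 2.857 eV.
With Z = 1, ΔE = 13.60 × (1/n_f² − 1/n_i²), so 1/n_f² − 1/n_i² = 0.2101.
Trying n_f = 2 gives 1/n_i² = 0.03992, i.e. n_i ≈ 5; this pair matches.

n_i = 5, n_f = 2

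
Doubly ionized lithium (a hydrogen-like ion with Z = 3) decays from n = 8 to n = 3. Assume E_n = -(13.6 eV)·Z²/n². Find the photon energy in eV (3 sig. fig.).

11.7 eV

The Bohr energies scale as Z², so for Z = 3: E_n = −122.4/n² eV.
E_8 = −122.4/64 = −1.913 eV and E_3 = −122.4/9 = −13.60 eV.
The photon energy is |E_8 − E_3| = 11.7 eV.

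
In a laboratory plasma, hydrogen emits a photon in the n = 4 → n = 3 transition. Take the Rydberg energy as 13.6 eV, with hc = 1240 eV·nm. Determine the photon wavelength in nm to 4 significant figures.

ΔE = 13.60 × (1/3² − 1/4²) = 13.60 × 0.04861 = 0.6611 eV.
λ = hc/ΔE = 1240 / 0.6611 = 1876 nm.

1876 nm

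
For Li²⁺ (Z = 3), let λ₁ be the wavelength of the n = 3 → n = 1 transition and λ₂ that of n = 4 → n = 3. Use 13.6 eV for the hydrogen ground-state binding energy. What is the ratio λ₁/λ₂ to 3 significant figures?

λ ∝ 1/ΔE ∝ 1/(1/n_f² − 1/n_i²), and the Z² and hc factors cancel in the ratio.
λ₁/λ₂ = (1/3² − 1/4²)/(1/1² − 1/3²) = 0.04861/0.8889 = 0.0547.

0.0547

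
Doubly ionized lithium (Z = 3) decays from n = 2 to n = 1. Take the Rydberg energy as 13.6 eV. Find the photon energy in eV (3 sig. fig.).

91.8 eV

The Bohr energies scale as Z², so for Z = 3: E_n = −122.4/n² eV.
E_2 = −122.4/4 = −30.60 eV and E_1 = −122.4/1 = −122.4 eV.
The photon energy is |E_2 − E_1| = 91.8 eV.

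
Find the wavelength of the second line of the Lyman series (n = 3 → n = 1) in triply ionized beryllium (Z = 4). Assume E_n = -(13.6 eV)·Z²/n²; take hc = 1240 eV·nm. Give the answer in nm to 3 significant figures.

6.41 nm

The Lyman series terminates on n_f = 1; the second line has n_i = 1+2 = 3.
ΔE = 217.6 × (1/1² − 1/3²) = 193.4 eV.
λ = 1240 / 193.4 = 6.41 nm.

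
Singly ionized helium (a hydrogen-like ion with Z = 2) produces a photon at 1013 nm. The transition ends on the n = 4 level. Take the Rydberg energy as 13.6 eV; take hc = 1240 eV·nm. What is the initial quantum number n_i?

The photon energy is ΔE = hc/λ = 1240 / 1013 = 1.224 eV.
With Z = 2, ΔE = 54.40 × (1/n_f² − 1/n_i²), so 1/n_f² − 1/n_i² = 0.02250.
With n_f = 4: 1/n_i² = 1/16 − 0.02250 = 0.04000, so n_i ≈ 5.00.

n_i = 5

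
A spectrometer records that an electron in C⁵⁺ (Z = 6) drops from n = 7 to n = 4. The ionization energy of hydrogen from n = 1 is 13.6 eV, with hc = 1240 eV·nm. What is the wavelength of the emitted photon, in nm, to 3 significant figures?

For Z = 6 the level energies scale as Z², so the effective Rydberg energy is 13.6 × 36 = 489.6 eV.
ΔE = 489.6 × (1/4² − 1/7²) = 489.6 × 0.04209 = 20.61 eV.
λ = hc/ΔE = 1240 / 20.61 = 60.2 nm.

60.2 nm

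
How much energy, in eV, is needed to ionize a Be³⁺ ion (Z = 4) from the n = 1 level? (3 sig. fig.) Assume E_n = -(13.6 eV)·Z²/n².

E_n = −13.6 Z²/n² = −217.6/n² eV for Z = 4.
E_1 = −217.6/1 = −218 eV, so ionization (to E = 0) requires 218 eV.

218 eV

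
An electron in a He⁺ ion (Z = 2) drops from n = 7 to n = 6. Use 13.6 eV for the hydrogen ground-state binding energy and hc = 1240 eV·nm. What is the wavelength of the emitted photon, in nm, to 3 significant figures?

3090 nm

For Z = 2 the level energies scale as Z², so the effective Rydberg energy is 13.6 × 4 = 54.40 eV.
ΔE = 54.40 × (1/6² − 1/7²) = 54.40 × 0.007370 = 0.4009 eV.
λ = hc/ΔE = 1240 / 0.4009 = 3090 nm.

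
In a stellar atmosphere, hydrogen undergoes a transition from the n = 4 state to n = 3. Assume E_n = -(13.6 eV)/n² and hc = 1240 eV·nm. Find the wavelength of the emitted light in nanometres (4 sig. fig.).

1876 nm

ΔE = 13.60 × (1/3² − 1/4²) = 13.60 × 0.04861 = 0.6611 eV.
λ = hc/ΔE = 1240 / 0.6611 = 1876 nm.
This line belongs to the Paschen series.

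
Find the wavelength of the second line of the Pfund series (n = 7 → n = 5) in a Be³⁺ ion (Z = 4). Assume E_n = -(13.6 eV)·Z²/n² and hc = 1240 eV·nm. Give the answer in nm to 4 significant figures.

290.9 nm

The Pfund series terminates on n_f = 5; the second line has n_i = 5+2 = 7.
ΔE = 217.6 × (1/5² − 1/7²) = 4.263 eV.
λ = 1240 / 4.263 = 290.9 nm.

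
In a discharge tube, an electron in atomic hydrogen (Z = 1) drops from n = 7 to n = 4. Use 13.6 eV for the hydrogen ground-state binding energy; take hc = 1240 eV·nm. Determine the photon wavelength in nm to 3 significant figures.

2170 nm

ΔE = 13.60 × (1/4² − 1/7²) = 13.60 × 0.04209 = 0.5724 eV.
λ = hc/ΔE = 1240 / 0.5724 = 2170 nm.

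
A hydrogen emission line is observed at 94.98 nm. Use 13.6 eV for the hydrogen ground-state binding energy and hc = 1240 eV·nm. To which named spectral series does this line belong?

ΔE = 1240/94.98 = 13.06 eV.
This matches 13.6 × (1/1² − 1/5²), so n_f = 1: the Lyman series.

Lyman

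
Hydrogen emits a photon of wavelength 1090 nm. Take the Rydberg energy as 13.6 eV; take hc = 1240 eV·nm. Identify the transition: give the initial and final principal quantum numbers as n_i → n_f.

n_i = 6, n_f = 3

The photon energy is ΔE = hc/λ = 1240 / 1090 = 1.138 eV.
With Z = 1, ΔE = 13.60 × (1/n_f² − 1/n_i²), so 1/n_f² − 1/n_i² = 0.08365.
Trying n_f = 3 gives 1/n_i² = 0.02746, i.e. n_i ≈ 6; this pair matches.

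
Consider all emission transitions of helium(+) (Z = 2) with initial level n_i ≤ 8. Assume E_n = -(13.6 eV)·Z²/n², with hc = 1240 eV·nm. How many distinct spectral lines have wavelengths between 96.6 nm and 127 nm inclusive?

5

Enumerate all n_i → n_f pairs with 1 ≤ n_f < n_i ≤ 8 and compute λ = 1240 / [13.6·4·(1/n_f² − 1/n_i²)].
Lines falling in [96.6, 127] nm: 8→2 (97.25 nm), 7→2 (99.28 nm), 6→2 (102.6 nm), 5→2 (108.5 nm), 4→2 (121.6 nm).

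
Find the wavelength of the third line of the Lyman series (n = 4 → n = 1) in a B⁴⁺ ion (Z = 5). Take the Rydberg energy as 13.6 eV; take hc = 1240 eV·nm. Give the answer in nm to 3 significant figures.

3.89 nm

The Lyman series terminates on n_f = 1; the third line has n_i = 1+3 = 4.
ΔE = 340.0 × (1/1² − 1/4²) = 318.8 eV.
λ = 1240 / 318.8 = 3.89 nm.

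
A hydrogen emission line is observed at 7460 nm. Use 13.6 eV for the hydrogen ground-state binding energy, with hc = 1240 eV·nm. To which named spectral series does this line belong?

Pfund

ΔE = 1240/7460 = 0.1662 eV.
This matches 13.6 × (1/5² − 1/6²), so n_f = 5: the Pfund series.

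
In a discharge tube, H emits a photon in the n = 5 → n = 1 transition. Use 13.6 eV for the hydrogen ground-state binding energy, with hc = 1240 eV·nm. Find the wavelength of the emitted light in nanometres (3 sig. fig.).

ΔE = 13.60 × (1/1² − 1/5²) = 13.60 × 0.9600 = 13.06 eV.
λ = hc/ΔE = 1240 / 13.06 = 95.0 nm.
This line belongs to the Lyman series.

95.0 nm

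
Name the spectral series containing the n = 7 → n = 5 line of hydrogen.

The series is set by the lower level: n_f = 5 is the Pfund series.

Pfund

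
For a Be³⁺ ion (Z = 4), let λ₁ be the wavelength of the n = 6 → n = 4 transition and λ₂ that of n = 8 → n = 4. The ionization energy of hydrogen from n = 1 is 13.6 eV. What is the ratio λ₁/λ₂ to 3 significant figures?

λ ∝ 1/ΔE ∝ 1/(1/n_f² − 1/n_i²), and the Z² and hc factors cancel in the ratio.
λ₁/λ₂ = (1/4² − 1/8²)/(1/4² − 1/6²) = 0.04688/0.03472 = 1.35.

1.35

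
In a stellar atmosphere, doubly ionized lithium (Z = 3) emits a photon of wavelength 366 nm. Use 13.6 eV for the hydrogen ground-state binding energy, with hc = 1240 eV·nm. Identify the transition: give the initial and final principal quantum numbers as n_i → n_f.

The photon energy is ΔE = hc/λ = 1240 / 366 = 3.388 eV.
With Z = 3, ΔE = 122.4 × (1/n_f² − 1/n_i²), so 1/n_f² − 1/n_i² = 0.02768.
Trying n_f = 5 gives 1/n_i² = 0.01232, i.e. n_i ≈ 9; this pair matches.

n_i = 9, n_f = 5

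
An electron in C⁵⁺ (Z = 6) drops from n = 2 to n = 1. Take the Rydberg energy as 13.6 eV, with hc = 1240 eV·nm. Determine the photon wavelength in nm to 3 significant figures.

3.38 nm

For Z = 6 the level energies scale as Z², so the effective Rydberg energy is 13.6 × 36 = 489.6 eV.
ΔE = 489.6 × (1/1² − 1/2²) = 489.6 × 0.7500 = 367.2 eV.
λ = hc/ΔE = 1240 / 367.2 = 3.38 nm.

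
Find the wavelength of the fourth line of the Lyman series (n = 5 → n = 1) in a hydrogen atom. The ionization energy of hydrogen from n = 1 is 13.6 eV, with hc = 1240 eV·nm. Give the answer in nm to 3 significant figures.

The Lyman series terminates on n_f = 1; the fourth line has n_i = 1+4 = 5.
ΔE = 13.60 × (1/1² − 1/5²) = 13.06 eV.
λ = 1240 / 13.06 = 95.0 nm.

95.0 nm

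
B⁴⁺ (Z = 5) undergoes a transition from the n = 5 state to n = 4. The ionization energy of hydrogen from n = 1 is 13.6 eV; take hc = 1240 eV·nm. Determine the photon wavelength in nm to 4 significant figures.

162.1 nm

For Z = 5 the level energies scale as Z², so the effective Rydberg energy is 13.6 × 25 = 340.0 eV.
ΔE = 340.0 × (1/4² − 1/5²) = 340.0 × 0.02250 = 7.650 eV.
λ = hc/ΔE = 1240 / 7.650 = 162.1 nm.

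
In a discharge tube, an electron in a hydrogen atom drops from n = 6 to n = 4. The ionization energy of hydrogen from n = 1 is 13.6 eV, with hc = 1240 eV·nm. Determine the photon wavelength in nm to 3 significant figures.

2630 nm

ΔE = 13.60 × (1/4² − 1/6²) = 13.60 × 0.03472 = 0.4722 eV.
λ = hc/ΔE = 1240 / 0.4722 = 2630 nm.
This line belongs to the Brackett series.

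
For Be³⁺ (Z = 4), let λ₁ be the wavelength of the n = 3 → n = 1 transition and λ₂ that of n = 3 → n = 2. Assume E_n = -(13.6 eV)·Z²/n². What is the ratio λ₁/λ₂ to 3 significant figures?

0.156

λ ∝ 1/ΔE ∝ 1/(1/n_f² − 1/n_i²), and the Z² and hc factors cancel in the ratio.
λ₁/λ₂ = (1/2² − 1/3²)/(1/1² − 1/3²) = 0.1389/0.8889 = 0.156.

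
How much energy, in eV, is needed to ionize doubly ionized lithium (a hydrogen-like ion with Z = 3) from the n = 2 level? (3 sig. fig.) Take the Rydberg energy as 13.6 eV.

30.6 eV

E_n = −13.6 Z²/n² = −122.4/n² eV for Z = 3.
E_2 = −122.4/4 = −30.6 eV, so ionization (to E = 0) requires 30.6 eV.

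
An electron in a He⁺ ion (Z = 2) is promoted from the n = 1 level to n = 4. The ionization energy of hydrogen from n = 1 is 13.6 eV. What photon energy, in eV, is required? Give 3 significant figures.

51.0 eV

The Bohr energies scale as Z², so for Z = 2: E_n = −54.40/n² eV.
E_4 = −54.40/16 = −3.400 eV and E_1 = −54.40/1 = −54.40 eV.
The photon energy is |E_4 − E_1| = 51.0 eV.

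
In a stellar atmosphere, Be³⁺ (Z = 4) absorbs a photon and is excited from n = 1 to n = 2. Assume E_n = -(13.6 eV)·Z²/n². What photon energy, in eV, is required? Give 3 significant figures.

163 eV

The Bohr energies scale as Z², so for Z = 4: E_n = −217.6/n² eV.
E_2 = −217.6/4 = −54.40 eV and E_1 = −217.6/1 = −217.6 eV.
The photon energy is |E_2 − E_1| = 163 eV.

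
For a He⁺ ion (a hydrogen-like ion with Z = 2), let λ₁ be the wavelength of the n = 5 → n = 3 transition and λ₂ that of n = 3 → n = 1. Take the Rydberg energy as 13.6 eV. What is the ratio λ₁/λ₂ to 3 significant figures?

λ ∝ 1/ΔE ∝ 1/(1/n_f² − 1/n_i²), and the Z² and hc factors cancel in the ratio.
λ₁/λ₂ = (1/1² − 1/3²)/(1/3² − 1/5²) = 0.8889/0.07111 = 12.5.

12.5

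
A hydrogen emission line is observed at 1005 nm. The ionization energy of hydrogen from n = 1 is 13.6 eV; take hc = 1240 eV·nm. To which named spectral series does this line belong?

Paschen

ΔE = 1240/1005 = 1.234 eV.
This matches 13.6 × (1/3² − 1/7²), so n_f = 3: the Paschen series.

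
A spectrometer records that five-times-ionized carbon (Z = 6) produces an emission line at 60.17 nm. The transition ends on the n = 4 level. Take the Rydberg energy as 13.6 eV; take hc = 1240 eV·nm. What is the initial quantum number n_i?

n_i = 7

The photon energy is ΔE = hc/λ = 1240 / 60.17 = 20.61 eV.
With Z = 6, ΔE = 489.6 × (1/n_f² − 1/n_i²), so 1/n_f² − 1/n_i² = 0.04209.
With n_f = 4: 1/n_i² = 1/16 − 0.04209 = 0.02041, so n_i ≈ 7.00.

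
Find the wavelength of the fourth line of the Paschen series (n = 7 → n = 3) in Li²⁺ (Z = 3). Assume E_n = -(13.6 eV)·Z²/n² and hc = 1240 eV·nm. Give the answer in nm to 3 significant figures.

The Paschen series terminates on n_f = 3; the fourth line has n_i = 3+4 = 7.
ΔE = 122.4 × (1/3² − 1/7²) = 11.10 eV.
λ = 1240 / 11.10 = 112 nm.

112 nm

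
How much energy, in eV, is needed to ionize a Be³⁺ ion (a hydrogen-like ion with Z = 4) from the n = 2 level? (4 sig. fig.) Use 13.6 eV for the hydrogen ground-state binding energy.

54.40 eV

E_n = −13.6 Z²/n² = −217.6/n² eV for Z = 4.
E_2 = −217.6/4 = −54.40 eV, so ionization (to E = 0) requires 54.40 eV.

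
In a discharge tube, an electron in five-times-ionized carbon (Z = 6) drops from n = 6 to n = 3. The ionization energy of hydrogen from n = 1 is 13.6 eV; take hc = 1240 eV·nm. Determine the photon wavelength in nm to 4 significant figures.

30.39 nm

For Z = 6 the level energies scale as Z², so the effective Rydberg energy is 13.6 × 36 = 489.6 eV.
ΔE = 489.6 × (1/3² − 1/6²) = 489.6 × 0.08333 = 40.80 eV.
λ = hc/ΔE = 1240 / 40.80 = 30.39 nm.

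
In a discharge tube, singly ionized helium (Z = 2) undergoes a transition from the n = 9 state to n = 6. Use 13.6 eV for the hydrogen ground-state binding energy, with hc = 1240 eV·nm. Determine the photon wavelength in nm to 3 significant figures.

1480 nm

For Z = 2 the level energies scale as Z², so the effective Rydberg energy is 13.6 × 4 = 54.40 eV.
ΔE = 54.40 × (1/6² − 1/9²) = 54.40 × 0.01543 = 0.8395 eV.
λ = hc/ΔE = 1240 / 0.8395 = 1480 nm.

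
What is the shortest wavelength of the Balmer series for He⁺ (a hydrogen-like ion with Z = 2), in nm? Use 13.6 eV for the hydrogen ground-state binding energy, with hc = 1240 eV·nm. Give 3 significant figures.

91.2 nm

The Balmer series has lower level n_f = 2; the series limit corresponds to n_i → ∞.
ΔE_max = 13.6 × 4 / 2² = 13.60 eV.
λ_min = 1240 / 13.60 = 91.2 nm.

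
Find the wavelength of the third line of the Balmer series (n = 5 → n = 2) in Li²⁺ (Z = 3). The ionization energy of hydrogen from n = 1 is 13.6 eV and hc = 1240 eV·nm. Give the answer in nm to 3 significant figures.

48.2 nm

The Balmer series terminates on n_f = 2; the third line has n_i = 2+3 = 5.
ΔE = 122.4 × (1/2² − 1/5²) = 25.70 eV.
λ = 1240 / 25.70 = 48.2 nm.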